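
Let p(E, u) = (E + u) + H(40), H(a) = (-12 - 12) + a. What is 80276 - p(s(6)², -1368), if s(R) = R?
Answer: 81592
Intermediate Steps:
H(a) = -24 + a
p(E, u) = 16 + E + u (p(E, u) = (E + u) + (-24 + 40) = (E + u) + 16 = 16 + E + u)
80276 - p(s(6)², -1368) = 80276 - (16 + 6² - 1368) = 80276 - (16 + 36 - 1368) = 80276 - 1*(-1316) = 80276 + 1316 = 81592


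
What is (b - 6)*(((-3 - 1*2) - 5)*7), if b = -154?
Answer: 11200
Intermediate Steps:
(b - 6)*(((-3 - 1*2) - 5)*7) = (-154 - 6)*(((-3 - 1*2) - 5)*7) = -160*((-3 - 2) - 5)*7 = -160*(-5 - 5)*7 = -(-1600)*7 = -160*(-70) = 11200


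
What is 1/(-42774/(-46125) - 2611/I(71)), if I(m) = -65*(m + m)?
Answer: 28382250/34349093 ≈ 0.82629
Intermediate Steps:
I(m) = -130*m
1/(-42774/(-46125) - 2611/I(71)) = 1/(-42774/(-46125) - 2611/((-130*71))) = 1/(-42774*(-1/46125) - 2611/(-9230)) = 1/(14258/15375 - 2611*(-1/9230)) = 1/(14258/15375 + 2611/9230) = 1/(34349093/28382250) = 28382250/34349093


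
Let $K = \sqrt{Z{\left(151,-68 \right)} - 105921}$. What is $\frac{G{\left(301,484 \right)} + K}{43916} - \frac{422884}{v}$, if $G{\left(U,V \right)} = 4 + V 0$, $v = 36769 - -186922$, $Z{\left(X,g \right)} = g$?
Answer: $- \frac{4642619745}{2455903489} + \frac{i \sqrt{105989}}{43916} \approx -1.8904 + 0.0074132 i$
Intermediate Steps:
$v = 223691$ ($v = 36769 + 186922 = 223691$)
$G{\left(U,V \right)} = 4$ ($G{\left(U,V \right)} = 4 + 0 = 4$)
$K = i \sqrt{105989}$ ($K = \sqrt{-68 - 105921} = \sqrt{-105989} = i \sqrt{105989} \approx 325.56 i$)
$\frac{G{\left(301,484 \right)} + K}{43916} - \frac{422884}{v} = \frac{4 + i \sqrt{105989}}{43916} - \frac{422884}{223691} = \left(4 + i \sqrt{105989}\right) \frac{1}{43916} - \frac{422884}{223691} = \left(\frac{1}{10979} + \frac{i \sqrt{105989}}{43916}\right) - \frac{422884}{223691} = - \frac{4642619745}{2455903489} + \frac{i \sqrt{105989}}{43916}$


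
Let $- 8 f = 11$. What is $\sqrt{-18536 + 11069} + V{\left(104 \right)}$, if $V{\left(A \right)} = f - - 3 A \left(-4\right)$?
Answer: $- \frac{9995}{8} + i \sqrt{7467} \approx -1249.4 + 86.412 i$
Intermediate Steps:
$f = - \frac{11}{8}$ ($f = \left(- \frac{1}{8}\right) 11 = - \frac{11}{8} \approx -1.375$)
$V{\left(A \right)} = - \frac{11}{8} - 12 A$ ($V{\left(A \right)} = - \frac{11}{8} - - 3 A \left(-4\right) = - \frac{11}{8} - 12 A$)
$\sqrt{-18536 + 11069} + V{\left(104 \right)} = \sqrt{-18536 + 11069} - \frac{9995}{8} = \sqrt{-7467} - \frac{9995}{8} = i \sqrt{7467} - \frac{9995}{8} = - \frac{9995}{8} + i \sqrt{7467}$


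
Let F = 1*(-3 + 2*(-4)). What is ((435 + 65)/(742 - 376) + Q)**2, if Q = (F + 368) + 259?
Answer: 12764028484/33489 ≈ 3.8114e+5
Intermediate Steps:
F = -11 (F = 1*(-3 - 8) = 1*(-11) = -11)
Q = 616 (Q = (-11 + 368) + 259 = 357 + 259 = 616)
((435 + 65)/(742 - 376) + Q)**2 = ((435 + 65)/(742 - 376) + 616)**2 = (500/366 + 616)**2 = (500*(1/366) + 616)**2 = (250/183 + 616)**2 = (112978/183)**2 = 12764028484/33489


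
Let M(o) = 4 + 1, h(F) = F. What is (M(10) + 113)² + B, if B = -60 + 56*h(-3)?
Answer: 13696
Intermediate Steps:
M(o) = 5
B = -228 (B = -60 + 56*(-3) = -60 - 168 = -228)
(M(10) + 113)² + B = (5 + 113)² - 228 = 118² - 228 = 13924 - 228 = 13696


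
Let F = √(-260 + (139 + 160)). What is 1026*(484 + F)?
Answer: 496584 + 1026*√39 ≈ 5.0299e+5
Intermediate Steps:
F = √39 (F = √(-260 + 299) = √39 ≈ 6.2450)
1026*(484 + F) = 1026*(484 + √39) = 496584 + 1026*√39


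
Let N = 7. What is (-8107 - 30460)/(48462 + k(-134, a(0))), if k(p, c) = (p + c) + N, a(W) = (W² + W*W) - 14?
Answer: -38567/48321 ≈ -0.79814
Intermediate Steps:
a(W) = -14 + 2*W² (a(W) = (W² + W²) - 14 = 2*W² - 14 = -14 + 2*W²)
k(p, c) = 7 + c + p (k(p, c) = (p + c) + 7 = (c + p) + 7 = 7 + c + p)
(-8107 - 30460)/(48462 + k(-134, a(0))) = (-8107 - 30460)/(48462 + (7 + (-14 + 2*0²) - 134)) = -38567/(48462 + (7 + (-14 + 2*0) - 134)) = -38567/(48462 + (7 + (-14 + 0) - 134)) = -38567/(48462 + (7 - 14 - 134)) = -38567/(48462 - 141) = -38567/48321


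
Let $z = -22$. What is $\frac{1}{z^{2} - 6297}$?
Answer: $- \frac{1}{5813} \approx -0.00017203$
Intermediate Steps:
$\frac{1}{z^{2} - 6297} = \frac{1}{\left(-22\right)^{2} - 6297} = \frac{1}{484 - 6297} = \frac{1}{-5813} = - \frac{1}{5813}$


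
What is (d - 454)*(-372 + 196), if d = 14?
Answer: 77440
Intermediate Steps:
(d - 454)*(-372 + 196) = (14 - 454)*(-372 + 196) = -440*(-176) = 77440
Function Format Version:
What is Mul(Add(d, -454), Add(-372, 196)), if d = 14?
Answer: 77440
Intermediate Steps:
Mul(Add(d, -454), Add(-372, 196)) = Mul(Add(14, -454), Add(-372, 196)) = Mul(-440, -176) = 77440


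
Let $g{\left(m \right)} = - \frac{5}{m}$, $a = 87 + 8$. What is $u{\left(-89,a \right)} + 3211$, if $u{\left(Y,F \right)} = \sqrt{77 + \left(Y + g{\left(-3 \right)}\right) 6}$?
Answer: $3211 + i \sqrt{447} \approx 3211.0 + 21.142 i$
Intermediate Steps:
$a = 95$
$u{\left(Y,F \right)} = \sqrt{87 + 6 Y}$ ($u{\left(Y,F \right)} = \sqrt{77 + \left(Y - \frac{5}{-3}\right) 6} = \sqrt{77 + \left(Y - - \frac{5}{3}\right) 6} = \sqrt{77 + \left(Y + \frac{5}{3}\right) 6} = \sqrt{77 + \left(\frac{5}{3} + Y\right) 6} = \sqrt{77 + \left(10 + 6 Y\right)} = \sqrt{87 + 6 Y}$)
$u{\left(-89,a \right)} + 3211 = \sqrt{87 + 6 \left(-89\right)} + 3211 = \sqrt{87 - 534} + 3211 = \sqrt{-447} + 3211 = i \sqrt{447} + 3211 = 3211 + i \sqrt{447}$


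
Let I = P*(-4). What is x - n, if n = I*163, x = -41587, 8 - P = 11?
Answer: -43543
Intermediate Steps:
P = -3 (P = 8 - 1*11 = 8 - 11 = -3)
I = 12 (I = -3*(-4) = 12)
n = 1956 (n = 12*163 = 1956)
x - n = -41587 - 1*1956 = -41587 - 1956 = -43543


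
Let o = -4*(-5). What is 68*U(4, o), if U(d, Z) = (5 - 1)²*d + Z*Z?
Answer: 31552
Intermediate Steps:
o = 20
U(d, Z) = Z² + 16*d (U(d, Z) = 4²*d + Z² = 16*d + Z² = Z² + 16*d)
68*U(4, o) = 68*(20² + 16*4) = 68*(400 + 64) = 68*464 = 31552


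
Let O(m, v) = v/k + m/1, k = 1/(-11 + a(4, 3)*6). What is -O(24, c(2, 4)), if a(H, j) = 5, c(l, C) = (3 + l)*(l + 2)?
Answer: -404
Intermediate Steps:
c(l, C) = (2 + l)*(3 + l) (c(l, C) = (3 + l)*(2 + l) = (2 + l)*(3 + l))
k = 1/19 (k = 1/(-11 + 5*6) = 1/(-11 + 30) = 1/19 ≈ 0.052632)
O(m, v) = m + 19*v (O(m, v) = v/(1/19) + m/1 = v*19 + m*1 = 19*v + m = m + 19*v)
-O(24, c(2, 4)) = -(24 + 19*(6 + 2² + 5*2)) = -(24 + 19*(6 + 4 + 10)) = -(24 + 19*20) = -(24 + 380) = -1*404 = -404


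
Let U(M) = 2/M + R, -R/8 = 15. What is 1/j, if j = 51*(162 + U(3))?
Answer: 1/2176 ≈ 0.00045956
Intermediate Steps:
R = -120 (R = -8*15 = -120)
U(M) = -120 + 2/M (U(M) = 2/M - 120 = -120 + 2/M)
j = 2176 (j = 51*(162 + (-120 + 2/3)) = 51*(162 + (-120 + 2*(⅓))) = 51*(162 + (-120 + ⅔)) = 51*(162 - 358/3) = 51*(128/3) = 2176)
1/j = 1/2176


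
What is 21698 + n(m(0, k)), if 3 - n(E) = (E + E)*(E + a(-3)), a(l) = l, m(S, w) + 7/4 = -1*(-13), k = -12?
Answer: 172123/8 ≈ 21515.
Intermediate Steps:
m(S, w) = 45/4 (m(S, w) = -7/4 - 1*(-13) = -7/4 + 13 = 45/4)
n(E) = 3 - 2*E*(-3 + E) (n(E) = 3 - (E + E)*(E - 3) = 3 - 2*E*(-3 + E))
21698 + n(m(0, k)) = 21698 + (3 - 2*(45/4)² + 6*(45/4)) = 21698 + (3 - 2*2025/16 + 135/2) = 21698 + (3 - 2025/8 + 135/2) = 21698 - 1461/8 = 172123/8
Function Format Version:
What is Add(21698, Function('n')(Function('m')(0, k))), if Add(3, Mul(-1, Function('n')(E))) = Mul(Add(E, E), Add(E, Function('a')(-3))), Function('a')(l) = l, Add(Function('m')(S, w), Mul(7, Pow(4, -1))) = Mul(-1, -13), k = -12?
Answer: Rational(172123, 8) ≈ 21515.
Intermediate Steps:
Function('m')(S, w) = Rational(45, 4) (Function('m')(S, w) = Add(Rational(-7, 4), Mul(-1, -13)) = Add(Rational(-7, 4), 13) = Rational(45, 4))
Function('n')(E) = Add(3, Mul(-2, E, Add(-3, E))) (Function('n')(E) = Add(3, Mul(-1, Mul(Add(E, E), Add(E, -3)))) = Add(3, Mul(-1, Mul(Mul(2, E), Add(-3, E)))) = Add(3, Mul(-1, Mul(2, E, Add(-3, E)))) = Add(3, Mul(-2, E, Add(-3, E))))
Add(21698, Function('n')(Function('m')(0, k))) = Add(21698, Add(3, Mul(-2, Pow(Rational(45, 4), 2)), Mul(6, Rational(45, 4)))) = Add(21698, Add(3, Mul(-2, Rational(2025, 16)), Rational(135, 2))) = Add(21698, Add(3, Rational(-2025, 8), Rational(135, 2))) = Add(21698, Rational(-1461, 8)) = Rational(172123, 8)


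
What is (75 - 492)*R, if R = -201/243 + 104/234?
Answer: 4309/27 ≈ 159.59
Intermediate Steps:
R = -31/81 (R = -201*1/243 + 104*(1/234) = -67/81 + 4/9 = -31/81 ≈ -0.38272)
(75 - 492)*R = (75 - 492)*(-31/81) = -417*(-31/81) = 4309/27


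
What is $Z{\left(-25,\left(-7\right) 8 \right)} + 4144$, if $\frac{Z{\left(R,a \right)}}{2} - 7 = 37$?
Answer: $4232$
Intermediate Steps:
$Z{\left(R,a \right)} = 88$ ($Z{\left(R,a \right)} = 14 + 2 \cdot 37 = 14 + 74 = 88$)
$Z{\left(-25,\left(-7\right) 8 \right)} + 4144 = 88 + 4144 = 4232$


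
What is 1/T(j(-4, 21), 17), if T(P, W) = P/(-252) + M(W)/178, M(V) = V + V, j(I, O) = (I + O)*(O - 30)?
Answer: 2492/1989 ≈ 1.2529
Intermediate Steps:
j(I, O) = (-30 + O)*(I + O) (j(I, O) = (I + O)*(-30 + O) = (-30 + O)*(I + O))
M(V) = 2*V
T(P, W) = -P/252 + W/89 (T(P, W) = P/(-252) + (2*W)/178 = P*(-1/252) + (2*W)*(1/178) = -P/252 + W/89)
1/T(j(-4, 21), 17) = 1/(-(21² - 30*(-4) - 30*21 - 4*21)/252 + (1/89)*17) = 1/(-(441 + 120 - 630 - 84)/252 + 17/89) = 1/(-1/252*(-153) + 17/89) = 1/(17/28 + 17/89) = 1/(1989/2492) = 2492/1989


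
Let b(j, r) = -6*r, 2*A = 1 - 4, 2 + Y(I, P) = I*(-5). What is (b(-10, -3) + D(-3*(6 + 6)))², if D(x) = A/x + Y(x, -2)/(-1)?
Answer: 14737921/576 ≈ 25587.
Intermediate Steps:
Y(I, P) = -2 - 5*I (Y(I, P) = -2 + I*(-5) = -2 - 5*I)
A = -3/2 (A = (1 - 4)/2 = (½)*(-3) = -3/2 ≈ -1.5000)
D(x) = 2 + 5*x - 3/(2*x) (D(x) = -3/(2*x) + (-2 - 5*x)/(-1) = -3/(2*x) + (-2 - 5*x)*(-1) = -3/(2*x) + (2 + 5*x) = 2 + 5*x - 3/(2*x))
(b(-10, -3) + D(-3*(6 + 6)))² = (-6*(-3) + (2 + 5*(-3*(6 + 6)) - 3*(-1/(3*(6 + 6)))/2))² = (18 + (2 + 5*(-3*12) - 3/(2*((-3*12)))))² = (18 + (2 + 5*(-36) - 3/2/(-36)))² = (18 + (2 - 180 - 3/2*(-1/36)))² = (18 + (2 - 180 + 1/24))² = (18 - 4271/24)² = (-3839/24)² = 14737921/576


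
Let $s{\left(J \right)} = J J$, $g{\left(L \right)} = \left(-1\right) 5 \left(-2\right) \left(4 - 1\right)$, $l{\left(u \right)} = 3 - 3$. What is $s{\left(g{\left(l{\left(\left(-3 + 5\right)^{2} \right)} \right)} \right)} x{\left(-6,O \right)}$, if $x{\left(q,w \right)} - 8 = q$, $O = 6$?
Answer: $1800$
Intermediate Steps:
$x{\left(q,w \right)} = 8 + q$
$l{\left(u \right)} = 0$
$g{\left(L \right)} = 30$ ($g{\left(L \right)} = \left(-5\right) \left(-2\right) \left(4 - 1\right) = 10 \cdot 3 = 30$)
$s{\left(J \right)} = J^{2}$
$s{\left(g{\left(l{\left(\left(-3 + 5\right)^{2} \right)} \right)} \right)} x{\left(-6,O \right)} = 30^{2} \left(8 - 6\right) = 900 \cdot 2 = 1800$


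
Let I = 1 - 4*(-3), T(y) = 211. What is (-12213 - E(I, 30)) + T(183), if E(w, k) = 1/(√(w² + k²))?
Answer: -12002 - √1069/1069 ≈ -12002.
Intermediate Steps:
I = 13 (I = 1 + 12 = 13)
E(w, k) = (k² + w²)^(-½) (E(w, k) = 1/(√(k² + w²)) = (k² + w²)^(-½))
(-12213 - E(I, 30)) + T(183) = (-12213 - 1/√(30² + 13²)) + 211 = (-12213 - 1/√(900 + 169)) + 211 = (-12213 - 1/√1069) + 211 = (-12213 - √1069/1069) + 211 = -12002 - √1069/1069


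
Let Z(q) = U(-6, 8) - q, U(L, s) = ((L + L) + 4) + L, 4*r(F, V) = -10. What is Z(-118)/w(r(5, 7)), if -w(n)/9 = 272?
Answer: -13/306 ≈ -0.042484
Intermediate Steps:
r(F, V) = -5/2 (r(F, V) = (¼)*(-10) = -5/2)
w(n) = -2448 (w(n) = -9*272 = -2448)
U(L, s) = 4 + 3*L (U(L, s) = (2*L + 4) + L = (4 + 2*L) + L = 4 + 3*L)
Z(q) = -14 - q (Z(q) = (4 + 3*(-6)) - q = (4 - 18) - q = -14 - q)
Z(-118)/w(r(5, 7)) = (-14 - 1*(-118))/(-2448) = (-14 + 118)*(-1/2448) = 104*(-1/2448) = -13/306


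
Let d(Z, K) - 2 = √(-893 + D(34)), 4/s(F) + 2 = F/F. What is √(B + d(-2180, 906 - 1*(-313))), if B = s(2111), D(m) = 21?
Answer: √(-2 + 2*I*√218) ≈ 3.7147 + 3.9748*I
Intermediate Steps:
s(F) = -4 (s(F) = 4/(-2 + F/F) = 4/(-2 + 1) = 4/(-1) = 4*(-1) = -4)
B = -4
d(Z, K) = 2 + 2*I*√218 (d(Z, K) = 2 + √(-893 + 21) = 2 + √(-872) = 2 + 2*I*√218)
√(B + d(-2180, 906 - 1*(-313))) = √(-4 + (2 + 2*I*√218)) = √(-2 + 2*I*√218)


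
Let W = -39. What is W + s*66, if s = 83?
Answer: 5439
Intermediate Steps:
W + s*66 = -39 + 83*66 = -39 + 5478 = 5439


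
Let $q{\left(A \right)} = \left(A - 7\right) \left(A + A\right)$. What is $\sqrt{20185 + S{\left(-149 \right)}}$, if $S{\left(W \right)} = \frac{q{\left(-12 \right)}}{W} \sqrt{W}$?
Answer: $\frac{\sqrt{448127185 - 67944 i \sqrt{149}}}{149} \approx 142.07 - 0.13147 i$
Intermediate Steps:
$q{\left(A \right)} = 2 A \left(-7 + A\right)$ ($q{\left(A \right)} = \left(-7 + A\right) 2 A = 2 A \left(-7 + A\right)$)
$S{\left(W \right)} = \frac{456}{\sqrt{W}}$ ($S{\left(W \right)} = \frac{2 \left(-12\right) \left(-7 - 12\right)}{W} \sqrt{W} = \frac{2 \left(-12\right) \left(-19\right)}{W} \sqrt{W} = \frac{456}{W} \sqrt{W} = \frac{456}{\sqrt{W}}$)
$\sqrt{20185 + S{\left(-149 \right)}} = \sqrt{20185 + \frac{456}{i \sqrt{149}}} = \sqrt{20185 + 456 \left(- \frac{i \sqrt{149}}{149}\right)} = \sqrt{20185 - \frac{456 i \sqrt{149}}{149}}$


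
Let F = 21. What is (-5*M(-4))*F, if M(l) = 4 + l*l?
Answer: -2100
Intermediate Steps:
M(l) = 4 + l**2
(-5*M(-4))*F = -5*(4 + (-4)**2)*21 = -5*(4 + 16)*21 = -5*20*21 = -100*21 = -2100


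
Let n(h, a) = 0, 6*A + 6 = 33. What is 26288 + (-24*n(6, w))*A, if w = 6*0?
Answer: 26288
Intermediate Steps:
A = 9/2 (A = -1 + (1/6)*33 = -1 + 11/2 = 9/2 ≈ 4.5000)
w = 0
26288 + (-24*n(6, w))*A = 26288 - 24*0*(9/2) = 26288 + 0*(9/2) = 26288 + 0 = 26288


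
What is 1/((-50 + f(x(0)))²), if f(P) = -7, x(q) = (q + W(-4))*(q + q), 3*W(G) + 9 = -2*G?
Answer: 1/3249 ≈ 0.00030779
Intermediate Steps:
W(G) = -3 - 2*G/3 (W(G) = -3 + (-2*G)/3 = -3 - 2*G/3)
x(q) = 2*q*(-⅓ + q) (x(q) = (q + (-3 - ⅔*(-4)))*(q + q) = (q + (-3 + 8/3))*(2*q) = (q - ⅓)*(2*q) = (-⅓ + q)*(2*q) = 2*q*(-⅓ + q))
1/((-50 + f(x(0)))²) = 1/((-50 - 7)²) = 1/((-57)²) = 1/3249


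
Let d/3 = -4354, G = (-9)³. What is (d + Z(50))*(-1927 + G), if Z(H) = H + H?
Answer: 34427072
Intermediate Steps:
G = -729
d = -13062 (d = 3*(-4354) = -13062)
Z(H) = 2*H
(d + Z(50))*(-1927 + G) = (-13062 + 2*50)*(-1927 - 729) = (-13062 + 100)*(-2656) = -12962*(-2656) = 34427072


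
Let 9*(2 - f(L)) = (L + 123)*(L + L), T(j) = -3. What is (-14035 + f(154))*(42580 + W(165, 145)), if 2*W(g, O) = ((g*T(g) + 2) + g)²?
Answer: -2265952004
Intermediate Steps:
f(L) = 2 - 2*L*(123 + L)/9 (f(L) = 2 - (L + 123)*(L + L)/9 = 2 - (123 + L)*2*L/9 = 2 - 2*L*(123 + L)/9)
W(g, O) = (2 - 2*g)²/2 (W(g, O) = ((g*(-3) + 2) + g)²/2 = ((-3*g + 2) + g)²/2 = ((2 - 3*g) + g)²/2 = (2 - 2*g)²/2)
(-14035 + f(154))*(42580 + W(165, 145)) = (-14035 + (2 - 82/3*154 - 2/9*154²))*(42580 + 2*(1 - 1*165)²) = (-14035 + (2 - 12628/3 - 2/9*23716))*(42580 + 2*(1 - 165)²) = (-14035 + (2 - 12628/3 - 47432/9))*(42580 + 2*(-164)²) = (-14035 - 85298/9)*(42580 + 2*26896) = -211613*(42580 + 53792)/9 = -211613/9*96372 = -2265952004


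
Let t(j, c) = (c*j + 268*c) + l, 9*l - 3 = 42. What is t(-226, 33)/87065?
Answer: 1391/87065 ≈ 0.015977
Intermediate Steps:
l = 5 (l = ⅓ + (⅑)*42 = ⅓ + 14/3 = 5)
t(j, c) = 5 + 268*c + c*j (t(j, c) = (c*j + 268*c) + 5 = (268*c + c*j) + 5 = 5 + 268*c + c*j)
t(-226, 33)/87065 = (5 + 268*33 + 33*(-226))/87065 = (5 + 8844 - 7458)*(1/87065) = 1391*(1/87065) = 1391/87065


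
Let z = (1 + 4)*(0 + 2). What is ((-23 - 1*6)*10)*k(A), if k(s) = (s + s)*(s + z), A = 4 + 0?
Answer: -32480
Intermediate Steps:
z = 10 (z = 5*2 = 10)
A = 4
k(s) = 2*s*(10 + s) (k(s) = (s + s)*(s + 10) = (2*s)*(10 + s) = 2*s*(10 + s))
((-23 - 1*6)*10)*k(A) = ((-23 - 1*6)*10)*(2*4*(10 + 4)) = ((-23 - 6)*10)*(2*4*14) = -29*10*112 = -290*112 = -32480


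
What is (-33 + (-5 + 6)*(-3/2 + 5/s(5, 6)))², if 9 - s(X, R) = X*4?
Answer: 591361/484 ≈ 1221.8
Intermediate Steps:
s(X, R) = 9 - 4*X (s(X, R) = 9 - X*4 = 9 - 4*X)
(-33 + (-5 + 6)*(-3/2 + 5/s(5, 6)))² = (-33 + (-5 + 6)*(-3/2 + 5/(9 - 4*5)))² = (-33 + 1*(-3*½ + 5/(9 - 20)))² = (-33 + 1*(-3/2 + 5/(-11)))² = (-33 + 1*(-3/2 + 5*(-1/11)))² = (-33 + 1*(-3/2 - 5/11))² = (-33 + 1*(-43/22))² = (-33 - 43/22)² = (-769/22)² = 591361/484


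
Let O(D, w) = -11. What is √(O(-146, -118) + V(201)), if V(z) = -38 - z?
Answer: 5*I*√10 ≈ 15.811*I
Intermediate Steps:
√(O(-146, -118) + V(201)) = √(-11 + (-38 - 1*201)) = √(-11 + (-38 - 201)) = √(-11 - 239) = √(-250) = 5*I*√10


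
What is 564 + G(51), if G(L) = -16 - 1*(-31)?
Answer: 579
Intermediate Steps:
G(L) = 15 (G(L) = -16 + 31 = 15)
564 + G(51) = 564 + 15 = 579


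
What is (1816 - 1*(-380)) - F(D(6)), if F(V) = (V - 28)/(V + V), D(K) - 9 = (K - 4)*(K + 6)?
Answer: 144931/66 ≈ 2195.9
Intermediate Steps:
D(K) = 9 + (-4 + K)*(6 + K) (D(K) = 9 + (K - 4)*(K + 6) = 9 + (-4 + K)*(6 + K))
F(V) = (-28 + V)/(2*V) (F(V) = (-28 + V)/((2*V)) = (-28 + V)*(1/(2*V)) = (-28 + V)/(2*V))
(1816 - 1*(-380)) - F(D(6)) = (1816 - 1*(-380)) - (-28 + (-15 + 6**2 + 2*6))/(2*(-15 + 6**2 + 2*6)) = (1816 + 380) - (-28 + (-15 + 36 + 12))/(2*(-15 + 36 + 12)) = 2196 - (-28 + 33)/(2*33) = 2196 - 5/(2*33) = 2196 - 1*5/66 = 2196 - 5/66 = 144931/66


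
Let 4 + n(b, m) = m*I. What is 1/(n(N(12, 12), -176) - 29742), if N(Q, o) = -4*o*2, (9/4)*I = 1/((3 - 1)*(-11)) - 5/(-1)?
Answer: -9/271202 ≈ -3.3186e-5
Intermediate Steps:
I = 218/99 (I = 4*(1/((3 - 1)*(-11)) - 5/(-1))/9 = 4*(-1/11/2 - 5*(-1))/9 = 4*((½)*(-1/11) + 5)/9 = 4*(-1/22 + 5)/9 = (4/9)*(109/22) = 218/99 ≈ 2.2020)
N(Q, o) = -8*o
n(b, m) = -4 + 218*m/99 (n(b, m) = -4 + m*(218/99) = -4 + 218*m/99)
1/(n(N(12, 12), -176) - 29742) = 1/((-4 + (218/99)*(-176)) - 29742) = 1/((-4 - 3488/9) - 29742) = 1/(-3524/9 - 29742) = 1/(-271202/9) = -9/271202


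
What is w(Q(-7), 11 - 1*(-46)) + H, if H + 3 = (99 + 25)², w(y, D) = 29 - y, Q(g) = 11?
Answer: 15391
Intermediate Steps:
H = 15373 (H = -3 + (99 + 25)² = -3 + 124² = -3 + 15376 = 15373)
w(Q(-7), 11 - 1*(-46)) + H = (29 - 1*11) + 15373 = (29 - 11) + 15373 = 18 + 15373 = 15391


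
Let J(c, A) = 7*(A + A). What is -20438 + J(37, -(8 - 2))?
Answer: -20522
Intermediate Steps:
J(c, A) = 14*A (J(c, A) = 7*(2*A) = 14*A)
-20438 + J(37, -(8 - 2)) = -20438 + 14*(-(8 - 2)) = -20438 + 14*(-1*6) = -20438 + 14*(-6) = -20438 - 84 = -20522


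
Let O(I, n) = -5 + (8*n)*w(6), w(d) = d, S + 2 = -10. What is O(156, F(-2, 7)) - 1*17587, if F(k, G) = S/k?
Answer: -17304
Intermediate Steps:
S = -12 (S = -2 - 10 = -12)
F(k, G) = -12/k
O(I, n) = -5 + 48*n (O(I, n) = -5 + (8*n)*6 = -5 + 48*n)
O(156, F(-2, 7)) - 1*17587 = (-5 + 48*(-12/(-2))) - 1*17587 = (-5 + 48*(-12*(-1/2))) - 17587 = (-5 + 48*6) - 17587 = (-5 + 288) - 17587 = 283 - 17587 = -17304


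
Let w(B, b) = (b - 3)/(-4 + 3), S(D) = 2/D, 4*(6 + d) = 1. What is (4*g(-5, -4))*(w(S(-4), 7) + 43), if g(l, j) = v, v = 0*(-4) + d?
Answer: -897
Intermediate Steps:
d = -23/4 (d = -6 + (¼)*1 = -6 + ¼ = -23/4 ≈ -5.7500)
v = -23/4 (v = 0*(-4) - 23/4 = 0 - 23/4 = -23/4 ≈ -5.7500)
g(l, j) = -23/4
w(B, b) = 3 - b (w(B, b) = (-3 + b)/(-1) = (-3 + b)*(-1) = 3 - b)
(4*g(-5, -4))*(w(S(-4), 7) + 43) = (4*(-23/4))*((3 - 1*7) + 43) = -23*((3 - 7) + 43) = -23*(-4 + 43) = -23*39 = -897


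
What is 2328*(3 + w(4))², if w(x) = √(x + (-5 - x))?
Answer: 9312 + 13968*I*√5 ≈ 9312.0 + 31233.0*I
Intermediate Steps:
w(x) = I*√5 (w(x) = √(-5) = I*√5)
2328*(3 + w(4))² = 2328*(3 + I*√5)²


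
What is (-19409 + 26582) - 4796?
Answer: 2377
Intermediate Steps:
(-19409 + 26582) - 4796 = 7173 - 4796 = 2377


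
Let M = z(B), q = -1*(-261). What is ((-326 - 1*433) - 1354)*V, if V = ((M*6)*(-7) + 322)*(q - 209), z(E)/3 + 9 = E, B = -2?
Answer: -187668208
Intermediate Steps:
z(E) = -27 + 3*E
q = 261
M = -33 (M = -27 + 3*(-2) = -27 - 6 = -33)
V = 88816 (V = (-33*6*(-7) + 322)*(261 - 209) = (-198*(-7) + 322)*52 = (1386 + 322)*52 = 1708*52 = 88816)
((-326 - 1*433) - 1354)*V = ((-326 - 1*433) - 1354)*88816 = ((-326 - 433) - 1354)*88816 = (-759 - 1354)*88816 = -2113*88816 = -187668208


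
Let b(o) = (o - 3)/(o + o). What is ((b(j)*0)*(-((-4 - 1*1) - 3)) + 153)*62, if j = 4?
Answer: 9486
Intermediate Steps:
b(o) = (-3 + o)/(2*o) (b(o) = (-3 + o)/((2*o)) = (-3 + o)*(1/(2*o)) = (-3 + o)/(2*o))
((b(j)*0)*(-((-4 - 1*1) - 3)) + 153)*62 = ((((½)*(-3 + 4)/4)*0)*(-((-4 - 1*1) - 3)) + 153)*62 = ((((½)*(¼)*1)*0)*(-((-4 - 1) - 3)) + 153)*62 = (((⅛)*0)*(-(-5 - 3)) + 153)*62 = (0*(-1*(-8)) + 153)*62 = (0*8 + 153)*62 = (0 + 153)*62 = 153*62 = 9486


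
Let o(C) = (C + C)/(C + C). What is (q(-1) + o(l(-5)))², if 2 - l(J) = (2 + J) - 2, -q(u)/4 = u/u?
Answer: 9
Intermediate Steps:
q(u) = -4 (q(u) = -4*u/u = -4*1 = -4)
l(J) = 2 - J (l(J) = 2 - ((2 + J) - 2) = 2 - J)
o(C) = 1 (o(C) = (2*C)/((2*C)) = (2*C)*(1/(2*C)) = 1)
(q(-1) + o(l(-5)))² = (-4 + 1)² = (-3)² = 9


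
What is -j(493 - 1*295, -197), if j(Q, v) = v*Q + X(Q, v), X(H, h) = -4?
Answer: 39010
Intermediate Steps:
j(Q, v) = -4 + Q*v (j(Q, v) = v*Q - 4 = Q*v - 4 = -4 + Q*v)
-j(493 - 1*295, -197) = -(-4 + (493 - 1*295)*(-197)) = -(-4 + (493 - 295)*(-197)) = -(-4 + 198*(-197)) = -(-4 - 39006) = -1*(-39010) = 39010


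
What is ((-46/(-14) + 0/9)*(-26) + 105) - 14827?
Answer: -103652/7 ≈ -14807.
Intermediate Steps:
((-46/(-14) + 0/9)*(-26) + 105) - 14827 = ((-46*(-1/14) + 0*(⅑))*(-26) + 105) - 14827 = ((23/7 + 0)*(-26) + 105) - 14827 = ((23/7)*(-26) + 105) - 14827 = (-598/7 + 105) - 14827 = 137/7 - 14827 = -103652/7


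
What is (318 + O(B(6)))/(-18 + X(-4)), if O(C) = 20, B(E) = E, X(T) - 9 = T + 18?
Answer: 338/5 ≈ 67.600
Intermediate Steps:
X(T) = 27 + T (X(T) = 9 + (T + 18) = 9 + (18 + T) = 27 + T)
(318 + O(B(6)))/(-18 + X(-4)) = (318 + 20)/(-18 + (27 - 4)) = 338/(-18 + 23) = 338/5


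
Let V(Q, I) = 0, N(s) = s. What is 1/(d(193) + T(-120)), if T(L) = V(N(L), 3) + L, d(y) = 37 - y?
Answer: -1/276 ≈ -0.0036232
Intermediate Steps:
T(L) = L (T(L) = 0 + L = L)
1/(d(193) + T(-120)) = 1/((37 - 1*193) - 120) = 1/((37 - 193) - 120) = 1/(-156 - 120) = 1/(-276) = -1/276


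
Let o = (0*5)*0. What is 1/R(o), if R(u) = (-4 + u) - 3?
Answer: -⅐ ≈ -0.14286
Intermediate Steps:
o = 0 (o = 0*0 = 0)
R(u) = -7 + u
1/R(o) = 1/(-7 + 0) = 1/(-7) = -⅐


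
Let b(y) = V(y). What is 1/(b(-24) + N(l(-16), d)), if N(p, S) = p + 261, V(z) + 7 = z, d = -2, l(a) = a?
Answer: 1/214 ≈ 0.0046729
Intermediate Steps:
V(z) = -7 + z
N(p, S) = 261 + p
b(y) = -7 + y
1/(b(-24) + N(l(-16), d)) = 1/((-7 - 24) + (261 - 16)) = 1/(-31 + 245) = 1/214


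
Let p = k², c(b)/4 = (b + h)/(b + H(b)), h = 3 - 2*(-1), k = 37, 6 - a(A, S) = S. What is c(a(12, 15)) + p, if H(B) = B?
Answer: 12329/9 ≈ 1369.9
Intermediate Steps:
a(A, S) = 6 - S
h = 5 (h = 3 + 2 = 5)
c(b) = 2*(5 + b)/b (c(b) = 4*((b + 5)/(b + b)) = 4*((5 + b)/((2*b))) = 4*((5 + b)*(1/(2*b))) = 4*((5 + b)/(2*b)) = 2*(5 + b)/b)
p = 1369 (p = 37² = 1369)
c(a(12, 15)) + p = (2 + 10/(6 - 1*15)) + 1369 = (2 + 10/(6 - 15)) + 1369 = (2 + 10/(-9)) + 1369 = (2 + 10*(-⅑)) + 1369 = (2 - 10/9) + 1369 = 8/9 + 1369 = 12329/9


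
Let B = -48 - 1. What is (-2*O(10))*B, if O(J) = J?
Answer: 980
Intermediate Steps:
B = -49
(-2*O(10))*B = -2*10*(-49) = -20*(-49) = 980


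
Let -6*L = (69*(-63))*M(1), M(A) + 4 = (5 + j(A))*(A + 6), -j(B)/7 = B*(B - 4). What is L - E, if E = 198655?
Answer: -69694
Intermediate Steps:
j(B) = -7*B*(-4 + B) (j(B) = -7*B*(B - 4) = -7*B*(-4 + B))
M(A) = -4 + (5 + 7*A*(4 - A))*(6 + A) (M(A) = -4 + (5 + 7*A*(4 - A))*(A + 6) = -4 + (5 + 7*A*(4 - A))*(6 + A))
L = 128961 (L = -69*(-63)*(26 - 14*1² - 7*1³ + 173*1)/6 = -(-1449)*(26 - 14*1 - 7*1 + 173)/2 = -(-1449)*(26 - 14 - 7 + 173)/2 = -(-1449)*178/2 = -⅙*(-773766) = 128961)
L - E = 128961 - 1*198655 = 128961 - 198655 = -69694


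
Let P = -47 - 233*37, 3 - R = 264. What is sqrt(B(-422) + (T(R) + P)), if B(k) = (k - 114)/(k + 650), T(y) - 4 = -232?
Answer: I*sqrt(28910742)/57 ≈ 94.331*I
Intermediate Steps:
R = -261 (R = 3 - 1*264 = 3 - 264 = -261)
T(y) = -228 (T(y) = 4 - 232 = -228)
P = -8668 (P = -47 - 8621 = -8668)
B(k) = (-114 + k)/(650 + k)
sqrt(B(-422) + (T(R) + P)) = sqrt((-114 - 422)/(650 - 422) + (-228 - 8668)) = sqrt(-536/228 - 8896) = sqrt((1/228)*(-536) - 8896) = sqrt(-134/57 - 8896) = sqrt(-507206/57) = I*sqrt(28910742)/57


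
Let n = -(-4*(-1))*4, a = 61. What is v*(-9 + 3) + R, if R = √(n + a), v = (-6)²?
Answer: -216 + 3*√5 ≈ -209.29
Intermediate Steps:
n = -16 (n = -4*4 = -1*16 = -16)
v = 36
R = 3*√5 (R = √(-16 + 61) = √45 = 3*√5 ≈ 6.7082)
v*(-9 + 3) + R = 36*(-9 + 3) + 3*√5 = 36*(-6) + 3*√5 = -216 + 3*√5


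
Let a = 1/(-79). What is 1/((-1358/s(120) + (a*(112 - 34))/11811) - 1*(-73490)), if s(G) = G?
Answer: 18661380/1371213630023 ≈ 1.3609e-5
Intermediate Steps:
a = -1/79 ≈ -0.012658
1/((-1358/s(120) + (a*(112 - 34))/11811) - 1*(-73490)) = 1/((-1358/120 - (112 - 34)/79/11811) - 1*(-73490)) = 1/((-1358*1/120 - 1/79*78*(1/11811)) + 73490) = 1/((-679/60 - 78/79*1/11811) + 73490) = 1/((-679/60 - 26/311023) + 73490) = 1/(-211186177/18661380 + 73490) = 1/(1371213630023/18661380) = 18661380/1371213630023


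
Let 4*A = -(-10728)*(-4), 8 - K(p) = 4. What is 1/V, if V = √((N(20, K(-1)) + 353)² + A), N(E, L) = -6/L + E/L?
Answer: 2*√465457/465457 ≈ 0.0029315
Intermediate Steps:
K(p) = 4 (K(p) = 8 - 1*4 = 8 - 4 = 4)
A = -10728 (A = (-(-10728)*(-4))/4 = (-1788*24)/4 = (¼)*(-42912) = -10728)
V = √465457/2 (V = √(((-6 + 20)/4 + 353)² - 10728) = √(((¼)*14 + 353)² - 10728) = √((7/2 + 353)² - 10728) = √((713/2)² - 10728) = √(508369/4 - 10728) = √(465457/4) = √465457/2 ≈ 341.12)
1/V = 1/(√465457/2) = 2*√465457/465457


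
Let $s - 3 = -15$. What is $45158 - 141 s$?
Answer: $46850$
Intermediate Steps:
$s = -12$ ($s = 3 - 15 = -12$)
$45158 - 141 s = 45158 - -1692 = 45158 + 1692 = 46850$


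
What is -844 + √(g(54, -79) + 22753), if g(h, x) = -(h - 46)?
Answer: -844 + √22745 ≈ -693.19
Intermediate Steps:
g(h, x) = 46 - h (g(h, x) = -(-46 + h) = 46 - h)
-844 + √(g(54, -79) + 22753) = -844 + √((46 - 1*54) + 22753) = -844 + √((46 - 54) + 22753) = -844 + √(-8 + 22753) = -844 + √22745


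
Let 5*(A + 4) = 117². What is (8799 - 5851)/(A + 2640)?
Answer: 14740/26869 ≈ 0.54859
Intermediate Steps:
A = 13669/5 (A = -4 + (⅕)*117² = -4 + (⅕)*13689 = -4 + 13689/5 = 13669/5 ≈ 2733.8)
(8799 - 5851)/(A + 2640) = (8799 - 5851)/(13669/5 + 2640) = 2948/(26869/5) = 2948*(5/26869) = 14740/26869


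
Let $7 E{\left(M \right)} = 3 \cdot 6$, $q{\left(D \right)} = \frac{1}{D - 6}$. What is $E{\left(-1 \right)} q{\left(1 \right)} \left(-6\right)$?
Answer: $\frac{108}{35} \approx 3.0857$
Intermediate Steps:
$q{\left(D \right)} = \frac{1}{-6 + D}$
$E{\left(M \right)} = \frac{18}{7}$ ($E{\left(M \right)} = \frac{3 \cdot 6}{7} = \frac{1}{7} \cdot 18 = \frac{18}{7}$)
$E{\left(-1 \right)} q{\left(1 \right)} \left(-6\right) = \frac{18}{7 \left(-6 + 1\right)} \left(-6\right) = \frac{18}{7 \left(-5\right)} \left(-6\right) = \frac{18}{7} \left(- \frac{1}{5}\right) \left(-6\right) = \left(- \frac{18}{35}\right) \left(-6\right) = \frac{108}{35}$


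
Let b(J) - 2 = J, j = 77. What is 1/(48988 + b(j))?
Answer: 1/49067 ≈ 2.0380e-5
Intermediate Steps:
b(J) = 2 + J
1/(48988 + b(j)) = 1/(48988 + (2 + 77)) = 1/(48988 + 79) = 1/49067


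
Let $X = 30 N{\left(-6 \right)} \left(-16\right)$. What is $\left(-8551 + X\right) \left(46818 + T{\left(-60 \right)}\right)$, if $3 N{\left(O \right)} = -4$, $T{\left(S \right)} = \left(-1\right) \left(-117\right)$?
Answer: $-371302785$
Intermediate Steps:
$T{\left(S \right)} = 117$
$N{\left(O \right)} = - \frac{4}{3}$ ($N{\left(O \right)} = \frac{1}{3} \left(-4\right) = - \frac{4}{3}$)
$X = 640$ ($X = 30 \left(- \frac{4}{3}\right) \left(-16\right) = \left(-40\right) \left(-16\right) = 640$)
$\left(-8551 + X\right) \left(46818 + T{\left(-60 \right)}\right) = \left(-8551 + 640\right) \left(46818 + 117\right) = \left(-7911\right) 46935 = -371302785$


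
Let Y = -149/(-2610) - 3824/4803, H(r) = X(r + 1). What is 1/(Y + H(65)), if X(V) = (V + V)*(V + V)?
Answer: 4178610/72805012309 ≈ 5.7395e-5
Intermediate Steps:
X(V) = 4*V² (X(V) = (2*V)*(2*V) = 4*V²)
H(r) = 4*(1 + r)² (H(r) = 4*(r + 1)² = 4*(1 + r)²)
Y = -3088331/4178610 (Y = -149*(-1/2610) - 3824*1/4803 = 149/2610 - 3824/4803 = -3088331/4178610 ≈ -0.73908)
1/(Y + H(65)) = 1/(-3088331/4178610 + 4*(1 + 65)²) = 1/(-3088331/4178610 + 4*66²) = 1/(-3088331/4178610 + 4*4356) = 1/(-3088331/4178610 + 17424) = 1/(72805012309/4178610) = 4178610/72805012309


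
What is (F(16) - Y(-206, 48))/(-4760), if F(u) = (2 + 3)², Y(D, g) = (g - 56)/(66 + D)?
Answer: -873/166600 ≈ -0.0052401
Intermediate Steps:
Y(D, g) = (-56 + g)/(66 + D)
F(u) = 25 (F(u) = 5² = 25)
(F(16) - Y(-206, 48))/(-4760) = (25 - (-56 + 48)/(66 - 206))/(-4760) = (25 - (-8)/(-140))*(-1/4760) = (25 - (-1)*(-8)/140)*(-1/4760) = (25 - 1*2/35)*(-1/4760) = (25 - 2/35)*(-1/4760) = (873/35)*(-1/4760) = -873/166600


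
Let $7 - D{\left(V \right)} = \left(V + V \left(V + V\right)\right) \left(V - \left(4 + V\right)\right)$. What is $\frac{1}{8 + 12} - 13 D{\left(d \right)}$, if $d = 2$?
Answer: $- \frac{12219}{20} \approx -610.95$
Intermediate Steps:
$D{\left(V \right)} = 7 + 4 V + 8 V^{2}$ ($D{\left(V \right)} = 7 - \left(V + V \left(V + V\right)\right) \left(V - \left(4 + V\right)\right) = 7 - \left(V + V 2 V\right) \left(-4\right) = 7 - \left(V + 2 V^{2}\right) \left(-4\right) = 7 - \left(- 8 V^{2} - 4 V\right) = 7 + \left(4 V + 8 V^{2}\right) = 7 + 4 V + 8 V^{2}$)
$\frac{1}{8 + 12} - 13 D{\left(d \right)} = \frac{1}{8 + 12} - 13 \left(7 + 4 \cdot 2 + 8 \cdot 2^{2}\right) = \frac{1}{20} - 13 \left(7 + 8 + 8 \cdot 4\right) = \frac{1}{20} - 13 \left(7 + 8 + 32\right) = \frac{1}{20} - 611 = - \frac{12219}{20}$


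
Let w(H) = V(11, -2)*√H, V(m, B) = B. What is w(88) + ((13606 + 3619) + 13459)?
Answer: 30684 - 4*√22 ≈ 30665.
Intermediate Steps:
w(H) = -2*√H
w(88) + ((13606 + 3619) + 13459) = -4*√22 + ((13606 + 3619) + 13459) = -4*√22 + (17225 + 13459) = -4*√22 + 30684 = 30684 - 4*√22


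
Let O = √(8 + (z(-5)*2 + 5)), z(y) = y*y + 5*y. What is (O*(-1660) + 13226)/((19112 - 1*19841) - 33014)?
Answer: -13226/33743 + 1660*√13/33743 ≈ -0.21459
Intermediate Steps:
z(y) = y² + 5*y
O = √13 (O = √(8 + (-5*(5 - 5)*2 + 5)) = √(8 + (-5*0*2 + 5)) = √(8 + (0*2 + 5)) = √(8 + (0 + 5)) = √(8 + 5) = √13 ≈ 3.6056)
(O*(-1660) + 13226)/((19112 - 1*19841) - 33014) = (√13*(-1660) + 13226)/((19112 - 1*19841) - 33014) = (-1660*√13 + 13226)/((19112 - 19841) - 33014) = (13226 - 1660*√13)/(-729 - 33014) = (13226 - 1660*√13)/(-33743) = (13226 - 1660*√13)*(-1/33743) = -13226/33743 + 1660*√13/33743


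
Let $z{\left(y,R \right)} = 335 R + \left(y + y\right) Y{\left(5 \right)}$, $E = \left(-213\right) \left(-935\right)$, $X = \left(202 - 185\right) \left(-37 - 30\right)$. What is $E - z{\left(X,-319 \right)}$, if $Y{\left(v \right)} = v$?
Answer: $317410$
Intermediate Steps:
$X = -1139$ ($X = 17 \left(-67\right) = -1139$)
$E = 199155$
$z{\left(y,R \right)} = 10 y + 335 R$ ($z{\left(y,R \right)} = 335 R + \left(y + y\right) 5 = 335 R + 2 y 5 = 335 R + 10 y = 10 y + 335 R$)
$E - z{\left(X,-319 \right)} = 199155 - \left(10 \left(-1139\right) + 335 \left(-319\right)\right) = 199155 - \left(-11390 - 106865\right) = 199155 - -118255 = 199155 + 118255 = 317410$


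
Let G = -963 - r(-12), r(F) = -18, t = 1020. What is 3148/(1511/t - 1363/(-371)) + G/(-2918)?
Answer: 3477958199625/5692554038 ≈ 610.97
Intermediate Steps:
G = -945 (G = -963 - 1*(-18) = -963 + 18 = -945)
3148/(1511/t - 1363/(-371)) + G/(-2918) = 3148/(1511/1020 - 1363/(-371)) - 945/(-2918) = 3148/(1511*(1/1020) - 1363*(-1/371)) - 945*(-1/2918) = 3148/(1511/1020 + 1363/371) + 945/2918 = 3148/(1950841/378420) + 945/2918 = 3148*(378420/1950841) + 945/2918 = 1191266160/1950841 + 945/2918 = 3477958199625/5692554038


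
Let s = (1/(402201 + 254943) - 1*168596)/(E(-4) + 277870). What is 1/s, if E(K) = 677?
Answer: -183045489768/110791849823 ≈ -1.6522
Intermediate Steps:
s = -110791849823/183045489768 (s = (1/(402201 + 254943) - 1*168596)/(677 + 277870) = (1/657144 - 168596)/278547 = (1/657144 - 168596)*(1/278547) = -110791849823/657144*1/278547 = -110791849823/183045489768 ≈ -0.60527)
1/s = 1/(-110791849823/183045489768) = -183045489768/110791849823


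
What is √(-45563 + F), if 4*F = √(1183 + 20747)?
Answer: √(-182252 + √21930)/2 ≈ 213.37*I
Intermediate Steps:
F = √21930/4 (F = √(1183 + 20747)/4 = √21930/4 ≈ 37.022)
√(-45563 + F) = √(-45563 + √21930/4)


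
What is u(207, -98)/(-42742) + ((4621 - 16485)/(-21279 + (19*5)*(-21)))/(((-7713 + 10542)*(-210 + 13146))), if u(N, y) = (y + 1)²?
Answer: -35776628147684/162521494000173 ≈ -0.22013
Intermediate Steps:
u(N, y) = (1 + y)²
u(207, -98)/(-42742) + ((4621 - 16485)/(-21279 + (19*5)*(-21)))/(((-7713 + 10542)*(-210 + 13146))) = (1 - 98)²/(-42742) + ((4621 - 16485)/(-21279 + (19*5)*(-21)))/(((-7713 + 10542)*(-210 + 13146))) = (-97)²*(-1/42742) + (-11864/(-21279 + 95*(-21)))/((2829*12936)) = 9409*(-1/42742) - 11864/(-21279 - 1995)/36595944 = -9409/42742 - 11864/(-23274)*(1/36595944) = -9409/42742 - 11864*(-1/23274)*(1/36595944) = -9409/42742 + (5932/11637)*(1/36595944) = -9409/42742 + 1483/106466750082 = -35776628147684/162521494000173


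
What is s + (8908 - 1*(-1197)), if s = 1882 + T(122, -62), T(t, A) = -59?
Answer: 11928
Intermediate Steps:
s = 1823 (s = 1882 - 59 = 1823)
s + (8908 - 1*(-1197)) = 1823 + (8908 - 1*(-1197)) = 1823 + (8908 + 1197) = 1823 + 10105 = 11928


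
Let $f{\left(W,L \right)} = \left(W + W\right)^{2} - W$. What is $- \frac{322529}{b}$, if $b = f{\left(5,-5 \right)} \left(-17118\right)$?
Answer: $\frac{322529}{1626210} \approx 0.19833$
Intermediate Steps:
$f{\left(W,L \right)} = - W + 4 W^{2}$ ($f{\left(W,L \right)} = \left(2 W\right)^{2} - W = 4 W^{2} - W = - W + 4 W^{2}$)
$b = -1626210$ ($b = 5 \left(-1 + 4 \cdot 5\right) \left(-17118\right) = 5 \left(-1 + 20\right) \left(-17118\right) = 5 \cdot 19 \left(-17118\right) = 95 \left(-17118\right) = -1626210$)
$- \frac{322529}{b} = - \frac{322529}{-1626210} = \left(-322529\right) \left(- \frac{1}{1626210}\right) = \frac{322529}{1626210}$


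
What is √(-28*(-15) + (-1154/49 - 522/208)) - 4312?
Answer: -4312 + √52195390/364 ≈ -4292.1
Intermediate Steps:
√(-28*(-15) + (-1154/49 - 522/208)) - 4312 = √(420 + (-1154*1/49 - 522*1/208)) - 4312 = √(420 + (-1154/49 - 261/104)) - 4312 = √(420 - 132805/5096) - 4312 = √(2007515/5096) - 4312 = √52195390/364 - 4312 = -4312 + √52195390/364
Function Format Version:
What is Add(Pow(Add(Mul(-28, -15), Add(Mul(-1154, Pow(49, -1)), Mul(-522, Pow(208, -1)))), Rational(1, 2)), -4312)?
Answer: Add(-4312, Mul(Rational(1, 364), Pow(52195390, Rational(1, 2)))) ≈ -4292.1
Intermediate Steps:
Add(Pow(Add(Mul(-28, -15), Add(Mul(-1154, Pow(49, -1)), Mul(-522, Pow(208, -1)))), Rational(1, 2)), -4312) = Add(Pow(Add(420, Add(Mul(-1154, Rational(1, 49)), Mul(-522, Rational(1, 208)))), Rational(1, 2)), -4312) = Add(Pow(Add(420, Add(Rational(-1154, 49), Rational(-261, 104))), Rational(1, 2)), -4312) = Add(Pow(Add(420, Rational(-132805, 5096)), Rational(1, 2)), -4312) = Add(Pow(Rational(2007515, 5096), Rational(1, 2)), -4312) = Add(Mul(Rational(1, 364), Pow(52195390, Rational(1, 2))), -4312) = Add(-4312, Mul(Rational(1, 364), Pow(52195390, Rational(1, 2))))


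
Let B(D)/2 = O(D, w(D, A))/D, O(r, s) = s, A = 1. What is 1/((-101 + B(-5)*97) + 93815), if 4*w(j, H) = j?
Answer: 2/187525 ≈ 1.0665e-5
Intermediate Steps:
w(j, H) = j/4
B(D) = ½ (B(D) = 2*((D/4)/D) = 2*(¼) = ½)
1/((-101 + B(-5)*97) + 93815) = 1/((-101 + (½)*97) + 93815) = 1/((-101 + 97/2) + 93815) = 1/(-105/2 + 93815) = 1/(187525/2) = 2/187525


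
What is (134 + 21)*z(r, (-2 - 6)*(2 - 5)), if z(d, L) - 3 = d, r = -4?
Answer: -155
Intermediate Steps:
z(d, L) = 3 + d
(134 + 21)*z(r, (-2 - 6)*(2 - 5)) = (134 + 21)*(3 - 4) = 155*(-1) = -155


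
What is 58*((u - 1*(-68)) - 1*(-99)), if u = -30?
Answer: 7946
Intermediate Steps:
58*((u - 1*(-68)) - 1*(-99)) = 58*((-30 - 1*(-68)) - 1*(-99)) = 58*((-30 + 68) + 99) = 58*(38 + 99) = 58*137 = 7946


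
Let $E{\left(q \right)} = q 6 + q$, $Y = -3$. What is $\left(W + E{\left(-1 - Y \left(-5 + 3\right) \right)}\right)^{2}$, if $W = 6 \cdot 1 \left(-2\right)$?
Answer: $3721$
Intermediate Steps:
$W = -12$ ($W = 6 \left(-2\right) = -12$)
$E{\left(q \right)} = 7 q$ ($E{\left(q \right)} = 6 q + q = 7 q$)
$\left(W + E{\left(-1 - Y \left(-5 + 3\right) \right)}\right)^{2} = \left(-12 + 7 \left(-1 - - 3 \left(-5 + 3\right)\right)\right)^{2} = \left(-12 + 7 \left(-1 - \left(-3\right) \left(-2\right)\right)\right)^{2} = \left(-12 + 7 \left(-1 - 6\right)\right)^{2} = \left(-12 + 7 \left(-7\right)\right)^{2} = \left(-12 - 49\right)^{2} = \left(-61\right)^{2} = 3721$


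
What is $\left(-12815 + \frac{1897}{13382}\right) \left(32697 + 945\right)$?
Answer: $- \frac{2884606931493}{6691} \approx -4.3112 \cdot 10^{8}$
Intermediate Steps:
$\left(-12815 + \frac{1897}{13382}\right) \left(32697 + 945\right) = \left(-12815 + 1897 \cdot \frac{1}{13382}\right) 33642 = \left(-12815 + \frac{1897}{13382}\right) 33642 = \left(- \frac{171488433}{13382}\right) 33642 = - \frac{2884606931493}{6691}$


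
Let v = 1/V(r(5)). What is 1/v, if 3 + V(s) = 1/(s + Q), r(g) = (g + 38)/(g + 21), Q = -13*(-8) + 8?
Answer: -8839/2955 ≈ -2.9912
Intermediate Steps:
Q = 112 (Q = 104 + 8 = 112)
r(g) = (38 + g)/(21 + g)
V(s) = -3 + 1/(112 + s) (V(s) = -3 + 1/(s + 112) = -3 + 1/(112 + s))
v = -2955/8839 (v = 1/((-335 - 3*(38 + 5)/(21 + 5))/(112 + (38 + 5)/(21 + 5))) = 1/((-335 - 3*43/26)/(112 + 43/26)) = 1/((-335 - 129/26)/(2955/26)) = 1/((26/2955)*(-8839/26)) = 1/(-8839/2955) = -2955/8839 ≈ -0.33431)
1/v = 1/(-2955/8839) = -8839/2955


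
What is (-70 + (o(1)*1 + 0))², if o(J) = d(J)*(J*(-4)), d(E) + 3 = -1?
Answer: 2916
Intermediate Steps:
d(E) = -4 (d(E) = -3 - 1 = -4)
o(J) = 16*J (o(J) = -4*J*(-4) = -(-16)*J = 16*J)
(-70 + (o(1)*1 + 0))² = (-70 + ((16*1)*1 + 0))² = (-70 + (16*1 + 0))² = (-70 + (16 + 0))² = (-70 + 16)² = (-54)² = 2916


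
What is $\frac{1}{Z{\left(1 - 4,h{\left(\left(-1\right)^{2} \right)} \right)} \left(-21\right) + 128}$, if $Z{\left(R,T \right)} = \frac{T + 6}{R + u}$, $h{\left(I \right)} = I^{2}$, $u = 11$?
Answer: $\frac{8}{877} \approx 0.009122$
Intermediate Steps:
$Z{\left(R,T \right)} = \frac{6 + T}{11 + R}$ ($Z{\left(R,T \right)} = \frac{T + 6}{R + 11} = \frac{6 + T}{11 + R}$)
$\frac{1}{Z{\left(1 - 4,h{\left(\left(-1\right)^{2} \right)} \right)} \left(-21\right) + 128} = \frac{1}{\frac{6 + \left(\left(-1\right)^{2}\right)^{2}}{11 + \left(1 - 4\right)} \left(-21\right) + 128} = \frac{1}{\frac{6 + 1^{2}}{11 + \left(1 - 4\right)} \left(-21\right) + 128} = \frac{1}{\frac{6 + 1}{11 - 3} \left(-21\right) + 128} = \frac{1}{\frac{1}{8} \cdot 7 \left(-21\right) + 128} = \frac{1}{\frac{7}{8} \left(-21\right) + 128} = \frac{1}{- \frac{147}{8} + 128} = \frac{1}{\frac{877}{8}} = \frac{8}{877}$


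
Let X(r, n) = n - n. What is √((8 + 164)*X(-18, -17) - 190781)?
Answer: I*√190781 ≈ 436.78*I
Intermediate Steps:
X(r, n) = 0
√((8 + 164)*X(-18, -17) - 190781) = √((8 + 164)*0 - 190781) = √(172*0 - 190781) = √(0 - 190781) = √(-190781) = I*√190781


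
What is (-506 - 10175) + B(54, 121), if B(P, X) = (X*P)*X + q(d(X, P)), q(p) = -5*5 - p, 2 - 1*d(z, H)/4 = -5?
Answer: 779880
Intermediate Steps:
d(z, H) = 28 (d(z, H) = 8 - 4*(-5) = 8 + 20 = 28)
q(p) = -25 - p
B(P, X) = -53 + P*X**2 (B(P, X) = (X*P)*X + (-25 - 1*28) = (P*X)*X + (-25 - 28) = P*X**2 - 53 = -53 + P*X**2)
(-506 - 10175) + B(54, 121) = (-506 - 10175) + (-53 + 54*121**2) = -10681 + (-53 + 54*14641) = -10681 + (-53 + 790614) = -10681 + 790561 = 779880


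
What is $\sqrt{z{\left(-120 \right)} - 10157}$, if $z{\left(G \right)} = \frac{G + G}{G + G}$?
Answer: $2 i \sqrt{2539} \approx 100.78 i$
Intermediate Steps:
$z{\left(G \right)} = 1$ ($z{\left(G \right)} = \frac{2 G}{2 G} = 2 G \frac{1}{2 G} = 1$)
$\sqrt{z{\left(-120 \right)} - 10157} = \sqrt{1 - 10157} = \sqrt{-10156} = 2 i \sqrt{2539}$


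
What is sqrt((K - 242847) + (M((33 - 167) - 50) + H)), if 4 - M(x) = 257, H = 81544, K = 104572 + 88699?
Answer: sqrt(31715) ≈ 178.09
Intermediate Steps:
K = 193271
M(x) = -253 (M(x) = 4 - 1*257 = 4 - 257 = -253)
sqrt((K - 242847) + (M((33 - 167) - 50) + H)) = sqrt((193271 - 242847) + (-253 + 81544)) = sqrt(-49576 + 81291) = sqrt(31715)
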